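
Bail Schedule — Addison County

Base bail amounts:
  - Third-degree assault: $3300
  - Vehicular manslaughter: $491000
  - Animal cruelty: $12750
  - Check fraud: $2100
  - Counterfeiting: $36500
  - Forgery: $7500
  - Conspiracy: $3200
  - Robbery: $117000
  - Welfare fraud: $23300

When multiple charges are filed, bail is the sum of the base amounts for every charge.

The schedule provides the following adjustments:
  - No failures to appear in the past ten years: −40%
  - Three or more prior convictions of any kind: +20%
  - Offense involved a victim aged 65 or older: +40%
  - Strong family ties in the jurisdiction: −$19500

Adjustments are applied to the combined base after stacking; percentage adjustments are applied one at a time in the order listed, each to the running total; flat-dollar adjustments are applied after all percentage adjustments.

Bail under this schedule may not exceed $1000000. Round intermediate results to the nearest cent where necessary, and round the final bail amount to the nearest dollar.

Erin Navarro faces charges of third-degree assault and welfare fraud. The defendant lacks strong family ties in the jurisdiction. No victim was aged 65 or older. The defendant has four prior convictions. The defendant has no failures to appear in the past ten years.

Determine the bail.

$19152

Base amounts from the schedule: third-degree assault $3300; welfare fraud $23300.
Stacking rule: sum of all bases. $3300 + $23300 = $26600.
No failures to appear in the past ten years (−40%): $26600 × 0.6 = $15960.
Three or more prior convictions of any kind (+20%): $15960 × 1.2 = $19152.
$19152 is within the $1000000 maximum.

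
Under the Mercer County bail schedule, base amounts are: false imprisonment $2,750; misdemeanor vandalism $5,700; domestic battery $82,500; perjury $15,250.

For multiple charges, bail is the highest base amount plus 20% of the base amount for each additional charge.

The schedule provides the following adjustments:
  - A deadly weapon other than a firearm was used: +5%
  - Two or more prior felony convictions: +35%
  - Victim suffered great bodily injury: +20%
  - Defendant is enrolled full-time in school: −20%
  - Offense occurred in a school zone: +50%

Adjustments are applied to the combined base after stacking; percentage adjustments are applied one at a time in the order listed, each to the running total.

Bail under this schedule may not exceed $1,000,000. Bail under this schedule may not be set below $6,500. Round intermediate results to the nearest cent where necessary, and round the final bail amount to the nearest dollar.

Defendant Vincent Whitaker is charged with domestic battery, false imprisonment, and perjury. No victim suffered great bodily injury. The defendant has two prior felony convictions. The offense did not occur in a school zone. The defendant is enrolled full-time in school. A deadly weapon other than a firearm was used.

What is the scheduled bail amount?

$97,637

Base amounts from the schedule: domestic battery $82,500; false imprisonment $2,750; perjury $15,250.
Stacking rule: highest base plus 20% of each additional charge. Highest is domestic battery at $82,500. Additional: $2,750 × 20% = $550; $15,250 × 20% = $3,050. Combined base = $82,500 + $3,600 = $86,100.
A deadly weapon other than a firearm was used (+5%): $86,100 × 1.05 = $90,405.
Two or more prior felony convictions (+35%): $90,405 × 1.35 = $122,046.75.
Defendant is enrolled full-time in school (−20%): $122,046.75 × 0.8 = $97,637.40.
$97,637.40 is within the $1,000,000 maximum.
$97,637.40 is at or above the $6,500 minimum.
Rounded to the nearest dollar: $97,637.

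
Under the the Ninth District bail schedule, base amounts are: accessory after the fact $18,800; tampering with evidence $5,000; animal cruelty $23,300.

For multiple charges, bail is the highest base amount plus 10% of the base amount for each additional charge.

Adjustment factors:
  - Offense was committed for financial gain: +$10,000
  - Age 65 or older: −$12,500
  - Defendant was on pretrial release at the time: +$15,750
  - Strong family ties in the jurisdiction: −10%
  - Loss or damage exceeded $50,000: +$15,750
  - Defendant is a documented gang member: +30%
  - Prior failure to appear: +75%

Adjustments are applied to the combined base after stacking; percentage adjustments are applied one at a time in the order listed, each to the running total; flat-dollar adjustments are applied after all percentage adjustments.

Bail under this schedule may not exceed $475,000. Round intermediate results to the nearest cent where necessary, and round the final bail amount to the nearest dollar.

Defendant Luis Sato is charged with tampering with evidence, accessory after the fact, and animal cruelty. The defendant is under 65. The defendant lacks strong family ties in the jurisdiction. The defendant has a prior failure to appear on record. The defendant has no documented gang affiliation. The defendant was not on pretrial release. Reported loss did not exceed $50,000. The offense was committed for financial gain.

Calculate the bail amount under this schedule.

Base amounts from the schedule: tampering with evidence $5,000; accessory after the fact $18,800; animal cruelty $23,300.
Stacking rule: highest base plus 10% of each additional charge. Highest is animal cruelty at $23,300. Additional: $5,000 × 10% = $500; $18,800 × 10% = $1,880. Combined base = $23,300 + $2,380 = $25,680.
Prior failure to appear (+75%): $25,680 × 1.75 = $44,940.
Offense was committed for financial gain (+$10,000 flat): $44,940 + $10,000 = $54,940.
$54,940 is within the $475,000 maximum.

$54,940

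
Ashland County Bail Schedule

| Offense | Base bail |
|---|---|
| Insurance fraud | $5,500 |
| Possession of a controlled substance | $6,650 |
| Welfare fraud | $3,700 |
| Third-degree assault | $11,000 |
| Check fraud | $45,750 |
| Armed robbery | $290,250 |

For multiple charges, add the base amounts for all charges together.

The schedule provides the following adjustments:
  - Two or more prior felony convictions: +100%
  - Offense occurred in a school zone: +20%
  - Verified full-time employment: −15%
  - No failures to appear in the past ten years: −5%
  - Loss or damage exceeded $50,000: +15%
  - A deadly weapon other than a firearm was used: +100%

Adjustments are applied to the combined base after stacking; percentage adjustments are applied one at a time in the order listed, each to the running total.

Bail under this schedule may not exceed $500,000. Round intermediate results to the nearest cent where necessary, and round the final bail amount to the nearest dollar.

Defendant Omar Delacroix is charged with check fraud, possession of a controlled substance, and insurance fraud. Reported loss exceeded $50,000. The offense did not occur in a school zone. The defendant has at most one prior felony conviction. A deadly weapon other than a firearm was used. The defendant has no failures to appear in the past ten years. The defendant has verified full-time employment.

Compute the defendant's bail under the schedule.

$107,535

Base amounts from the schedule: check fraud $45,750; possession of a controlled substance $6,650; insurance fraud $5,500.
Stacking rule: sum of all bases. $45,750 + $6,650 + $5,500 = $57,900.
Verified full-time employment (−15%): $57,900 × 0.85 = $49,215.
No failures to appear in the past ten years (−5%): $49,215 × 0.95 = $46,754.25.
Loss or damage exceeded $50,000 (+15%): $46,754.25 × 1.15 = $53,767.39.
A deadly weapon other than a firearm was used (+100%): $53,767.39 × 2 = $107,534.78.
$107,534.78 is within the $500,000 maximum.
Rounded to the nearest dollar: $107,535.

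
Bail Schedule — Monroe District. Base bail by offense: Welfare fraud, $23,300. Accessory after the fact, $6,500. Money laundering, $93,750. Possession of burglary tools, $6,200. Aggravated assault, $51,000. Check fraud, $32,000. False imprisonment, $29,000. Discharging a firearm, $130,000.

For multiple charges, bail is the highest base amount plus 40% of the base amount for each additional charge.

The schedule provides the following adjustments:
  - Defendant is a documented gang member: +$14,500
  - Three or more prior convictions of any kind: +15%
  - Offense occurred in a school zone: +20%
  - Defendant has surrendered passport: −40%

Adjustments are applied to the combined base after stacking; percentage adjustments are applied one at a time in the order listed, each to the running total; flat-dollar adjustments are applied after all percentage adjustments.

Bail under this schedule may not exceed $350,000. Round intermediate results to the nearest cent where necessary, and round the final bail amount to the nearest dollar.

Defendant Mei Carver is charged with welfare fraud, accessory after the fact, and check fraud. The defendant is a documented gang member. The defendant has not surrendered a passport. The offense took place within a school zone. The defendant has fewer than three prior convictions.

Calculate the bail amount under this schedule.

Base amounts from the schedule: welfare fraud $23,300; accessory after the fact $6,500; check fraud $32,000.
Stacking rule: highest base plus 40% of each additional charge. Highest is check fraud at $32,000. Additional: $23,300 × 40% = $9,320; $6,500 × 40% = $2,600. Combined base = $32,000 + $11,920 = $43,920.
Offense occurred in a school zone (+20%): $43,920 × 1.2 = $52,704.
Defendant is a documented gang member (+$14,500 flat): $52,704 + $14,500 = $67,204.
$67,204 is within the $350,000 maximum.

$67,204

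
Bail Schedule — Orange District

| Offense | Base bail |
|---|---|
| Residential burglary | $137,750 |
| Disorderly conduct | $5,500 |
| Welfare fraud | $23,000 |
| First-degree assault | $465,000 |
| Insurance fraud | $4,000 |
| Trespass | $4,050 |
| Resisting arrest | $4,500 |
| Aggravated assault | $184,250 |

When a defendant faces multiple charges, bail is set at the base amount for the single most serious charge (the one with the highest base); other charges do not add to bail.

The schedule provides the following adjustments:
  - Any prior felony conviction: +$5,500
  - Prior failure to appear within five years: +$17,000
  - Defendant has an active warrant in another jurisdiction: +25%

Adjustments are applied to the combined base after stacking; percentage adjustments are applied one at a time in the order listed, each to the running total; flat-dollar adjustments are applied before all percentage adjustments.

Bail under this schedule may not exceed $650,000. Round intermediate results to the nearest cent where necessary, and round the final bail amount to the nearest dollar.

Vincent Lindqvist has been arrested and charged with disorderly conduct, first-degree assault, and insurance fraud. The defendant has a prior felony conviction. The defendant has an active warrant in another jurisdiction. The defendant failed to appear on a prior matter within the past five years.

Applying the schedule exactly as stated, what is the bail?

Base amounts from the schedule: disorderly conduct $5,500; first-degree assault $465,000; insurance fraud $4,000.
Stacking rule: use the highest base only. Highest is first-degree assault at $465,000. Combined base = $465,000.
Any prior felony conviction (+$5,500 flat): $465,000 + $5,500 = $470,500.
Prior failure to appear within five years (+$17,000 flat): $470,500 + $17,000 = $487,500.
Defendant has an active warrant in another jurisdiction (+25%): $487,500 × 1.25 = $609,375.
$609,375 is within the $650,000 maximum.

$609,375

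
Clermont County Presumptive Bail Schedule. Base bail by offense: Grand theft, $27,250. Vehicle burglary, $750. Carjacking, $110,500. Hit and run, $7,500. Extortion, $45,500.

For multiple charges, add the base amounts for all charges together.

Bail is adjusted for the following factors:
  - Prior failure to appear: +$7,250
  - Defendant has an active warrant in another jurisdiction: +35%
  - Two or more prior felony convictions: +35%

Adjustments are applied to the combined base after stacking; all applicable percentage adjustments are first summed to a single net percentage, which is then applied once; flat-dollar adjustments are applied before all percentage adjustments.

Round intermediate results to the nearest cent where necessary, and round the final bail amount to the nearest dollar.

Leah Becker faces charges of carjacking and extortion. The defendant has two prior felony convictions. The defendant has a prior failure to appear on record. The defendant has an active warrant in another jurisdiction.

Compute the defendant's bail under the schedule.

Base amounts from the schedule: carjacking $110,500; extortion $45,500.
Stacking rule: sum of all bases. $110,500 + $45,500 = $156,000.
Prior failure to appear (+$7,250 flat): $156,000 + $7,250 = $163,250.
Net percentage adjustment: +35% +35% = +70%. $163,250 × 1.7 = $277,525.

$277,525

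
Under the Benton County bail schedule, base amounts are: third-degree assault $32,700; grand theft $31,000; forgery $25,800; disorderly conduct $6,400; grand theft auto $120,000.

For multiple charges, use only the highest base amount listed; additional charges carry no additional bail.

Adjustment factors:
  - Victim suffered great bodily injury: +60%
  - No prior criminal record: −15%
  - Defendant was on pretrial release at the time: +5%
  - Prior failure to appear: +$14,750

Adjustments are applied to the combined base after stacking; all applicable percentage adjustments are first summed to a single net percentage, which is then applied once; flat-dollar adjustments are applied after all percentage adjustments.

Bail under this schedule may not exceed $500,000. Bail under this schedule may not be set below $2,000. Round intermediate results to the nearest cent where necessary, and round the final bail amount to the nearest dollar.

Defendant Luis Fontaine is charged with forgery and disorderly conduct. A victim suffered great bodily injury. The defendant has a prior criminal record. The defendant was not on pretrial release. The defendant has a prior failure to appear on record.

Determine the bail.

Base amounts from the schedule: forgery $25,800; disorderly conduct $6,400.
Stacking rule: use the highest base only. Highest is forgery at $25,800. Combined base = $25,800.
Victim suffered great bodily injury (+60%): $25,800 × 1.6 = $41,280.
Prior failure to appear (+$14,750 flat): $41,280 + $14,750 = $56,030.
$56,030 is within the $500,000 maximum.
$56,030 is at or above the $2,000 minimum.

$56,030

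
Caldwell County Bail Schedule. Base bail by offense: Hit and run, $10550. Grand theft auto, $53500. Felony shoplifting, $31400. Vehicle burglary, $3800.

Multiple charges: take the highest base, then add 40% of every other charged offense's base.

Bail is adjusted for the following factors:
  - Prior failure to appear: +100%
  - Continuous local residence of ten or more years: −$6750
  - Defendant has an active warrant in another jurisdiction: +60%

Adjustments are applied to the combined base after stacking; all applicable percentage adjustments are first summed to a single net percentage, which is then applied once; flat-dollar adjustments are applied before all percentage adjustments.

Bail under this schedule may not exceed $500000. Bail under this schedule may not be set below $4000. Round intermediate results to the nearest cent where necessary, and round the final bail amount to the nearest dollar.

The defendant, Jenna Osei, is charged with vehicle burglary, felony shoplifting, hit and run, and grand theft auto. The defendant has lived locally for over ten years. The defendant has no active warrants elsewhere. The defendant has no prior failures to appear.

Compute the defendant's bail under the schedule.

$65050

Base amounts from the schedule: vehicle burglary $3800; felony shoplifting $31400; hit and run $10550; grand theft auto $53500.
Stacking rule: highest base plus 40% of each additional charge. Highest is grand theft auto at $53500. Additional: $3800 × 40% = $1520; $31400 × 40% = $12560; $10550 × 40% = $4220. Combined base = $53500 + $18300 = $71800.
Continuous local residence of ten or more years (−$6750 flat): $71800 − $6750 = $65050.
$65050 is within the $500000 maximum.
$65050 is at or above the $4000 minimum.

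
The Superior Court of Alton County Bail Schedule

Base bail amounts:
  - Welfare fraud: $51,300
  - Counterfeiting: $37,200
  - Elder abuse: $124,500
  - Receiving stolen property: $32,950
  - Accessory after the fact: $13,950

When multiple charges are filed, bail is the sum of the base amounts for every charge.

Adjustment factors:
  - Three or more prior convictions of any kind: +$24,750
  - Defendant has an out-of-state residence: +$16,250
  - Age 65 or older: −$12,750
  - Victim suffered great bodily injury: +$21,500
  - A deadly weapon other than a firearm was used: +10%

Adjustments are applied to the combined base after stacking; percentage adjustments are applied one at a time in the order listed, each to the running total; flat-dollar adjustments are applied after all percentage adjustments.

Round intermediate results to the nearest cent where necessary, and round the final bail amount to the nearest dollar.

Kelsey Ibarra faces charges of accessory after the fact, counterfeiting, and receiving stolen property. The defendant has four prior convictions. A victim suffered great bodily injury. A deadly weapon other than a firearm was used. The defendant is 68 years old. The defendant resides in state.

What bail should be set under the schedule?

Base amounts from the schedule: accessory after the fact $13,950; counterfeiting $37,200; receiving stolen property $32,950.
Stacking rule: sum of all bases. $13,950 + $37,200 + $32,950 = $84,100.
A deadly weapon other than a firearm was used (+10%): $84,100 × 1.1 = $92,510.
Three or more prior convictions of any kind (+$24,750 flat): $92,510 + $24,750 = $117,260.
Age 65 or older (−$12,750 flat): $117,260 − $12,750 = $104,510.
Victim suffered great bodily injury (+$21,500 flat): $104,510 + $21,500 = $126,010.

$126,010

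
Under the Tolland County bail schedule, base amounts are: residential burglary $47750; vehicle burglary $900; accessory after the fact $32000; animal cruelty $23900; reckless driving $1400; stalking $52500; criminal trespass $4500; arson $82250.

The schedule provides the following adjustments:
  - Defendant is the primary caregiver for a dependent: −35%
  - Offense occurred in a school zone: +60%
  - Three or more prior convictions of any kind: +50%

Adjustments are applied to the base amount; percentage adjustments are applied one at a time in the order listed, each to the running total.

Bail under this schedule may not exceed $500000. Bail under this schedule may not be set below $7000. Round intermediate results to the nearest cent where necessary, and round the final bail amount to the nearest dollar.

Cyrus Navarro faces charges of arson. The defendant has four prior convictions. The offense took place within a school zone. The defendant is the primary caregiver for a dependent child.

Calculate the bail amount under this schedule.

Base amounts from the schedule: arson $82250.
Single charge. Combined base = $82250.
Defendant is the primary caregiver for a dependent (−35%): $82250 × 0.65 = $53462.50.
Offense occurred in a school zone (+60%): $53462.50 × 1.6 = $85540.
Three or more prior convictions of any kind (+50%): $85540 × 1.5 = $128310.
$128310 is within the $500000 maximum.
$128310 is at or above the $7000 minimum.

$128310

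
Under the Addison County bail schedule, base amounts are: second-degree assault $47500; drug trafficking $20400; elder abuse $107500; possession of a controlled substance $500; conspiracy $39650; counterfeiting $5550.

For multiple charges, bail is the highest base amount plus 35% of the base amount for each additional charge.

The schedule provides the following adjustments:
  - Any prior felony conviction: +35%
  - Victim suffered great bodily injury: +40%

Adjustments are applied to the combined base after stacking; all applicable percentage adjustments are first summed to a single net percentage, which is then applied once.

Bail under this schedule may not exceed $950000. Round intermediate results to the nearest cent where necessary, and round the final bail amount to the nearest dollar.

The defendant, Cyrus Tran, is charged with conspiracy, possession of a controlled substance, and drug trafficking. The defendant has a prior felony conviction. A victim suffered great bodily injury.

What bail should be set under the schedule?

$82189

Base amounts from the schedule: conspiracy $39650; possession of a controlled substance $500; drug trafficking $20400.
Stacking rule: highest base plus 35% of each additional charge. Highest is conspiracy at $39650. Additional: $500 × 35% = $175; $20400 × 35% = $7140. Combined base = $39650 + $7315 = $46965.
Net percentage adjustment: +35% +40% = +75%. $46965 × 1.75 = $82188.75.
$82188.75 is within the $950000 maximum.
Rounded to the nearest dollar: $82189.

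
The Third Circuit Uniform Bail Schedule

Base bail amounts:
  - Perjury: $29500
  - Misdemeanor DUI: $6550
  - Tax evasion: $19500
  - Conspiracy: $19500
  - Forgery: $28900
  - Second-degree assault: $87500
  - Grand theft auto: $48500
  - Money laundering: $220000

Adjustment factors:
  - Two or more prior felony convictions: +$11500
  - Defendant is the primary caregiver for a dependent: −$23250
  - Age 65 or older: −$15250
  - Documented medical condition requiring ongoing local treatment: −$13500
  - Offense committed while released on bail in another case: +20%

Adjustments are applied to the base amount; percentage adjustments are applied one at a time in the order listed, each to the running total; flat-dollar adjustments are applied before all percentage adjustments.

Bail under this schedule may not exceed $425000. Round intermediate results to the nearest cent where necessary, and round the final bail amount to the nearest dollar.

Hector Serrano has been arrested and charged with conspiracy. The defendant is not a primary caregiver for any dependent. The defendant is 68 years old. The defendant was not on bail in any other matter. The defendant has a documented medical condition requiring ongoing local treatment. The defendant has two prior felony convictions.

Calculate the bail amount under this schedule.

Base amounts from the schedule: conspiracy $19500.
Single charge. Combined base = $19500.
Two or more prior felony convictions (+$11500 flat): $19500 + $11500 = $31000.
Age 65 or older (−$15250 flat): $31000 − $15250 = $15750.
Documented medical condition requiring ongoing local treatment (−$13500 flat): $15750 − $13500 = $2250.
$2250 is within the $425000 maximum.

$2250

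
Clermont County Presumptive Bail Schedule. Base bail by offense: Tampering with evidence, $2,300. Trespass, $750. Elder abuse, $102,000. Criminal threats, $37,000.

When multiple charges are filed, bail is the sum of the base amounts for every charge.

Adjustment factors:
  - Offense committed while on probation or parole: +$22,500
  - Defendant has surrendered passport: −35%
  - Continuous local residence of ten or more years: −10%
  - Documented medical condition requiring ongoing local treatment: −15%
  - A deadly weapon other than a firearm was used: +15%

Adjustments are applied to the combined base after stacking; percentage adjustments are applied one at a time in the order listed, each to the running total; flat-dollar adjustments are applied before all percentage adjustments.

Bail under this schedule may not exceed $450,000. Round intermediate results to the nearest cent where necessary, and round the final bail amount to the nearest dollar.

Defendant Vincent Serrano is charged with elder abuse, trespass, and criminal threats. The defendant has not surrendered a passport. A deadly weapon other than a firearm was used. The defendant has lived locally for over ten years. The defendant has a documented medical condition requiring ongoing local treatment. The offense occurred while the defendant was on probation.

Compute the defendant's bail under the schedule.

$142,739

Base amounts from the schedule: elder abuse $102,000; trespass $750; criminal threats $37,000.
Stacking rule: sum of all bases. $102,000 + $750 + $37,000 = $139,750.
Offense committed while on probation or parole (+$22,500 flat): $139,750 + $22,500 = $162,250.
Continuous local residence of ten or more years (−10%): $162,250 × 0.9 = $146,025.
Documented medical condition requiring ongoing local treatment (−15%): $146,025 × 0.85 = $124,121.25.
A deadly weapon other than a firearm was used (+15%): $124,121.25 × 1.15 = $142,739.44.
$142,739.44 is within the $450,000 maximum.
Rounded to the nearest dollar: $142,739.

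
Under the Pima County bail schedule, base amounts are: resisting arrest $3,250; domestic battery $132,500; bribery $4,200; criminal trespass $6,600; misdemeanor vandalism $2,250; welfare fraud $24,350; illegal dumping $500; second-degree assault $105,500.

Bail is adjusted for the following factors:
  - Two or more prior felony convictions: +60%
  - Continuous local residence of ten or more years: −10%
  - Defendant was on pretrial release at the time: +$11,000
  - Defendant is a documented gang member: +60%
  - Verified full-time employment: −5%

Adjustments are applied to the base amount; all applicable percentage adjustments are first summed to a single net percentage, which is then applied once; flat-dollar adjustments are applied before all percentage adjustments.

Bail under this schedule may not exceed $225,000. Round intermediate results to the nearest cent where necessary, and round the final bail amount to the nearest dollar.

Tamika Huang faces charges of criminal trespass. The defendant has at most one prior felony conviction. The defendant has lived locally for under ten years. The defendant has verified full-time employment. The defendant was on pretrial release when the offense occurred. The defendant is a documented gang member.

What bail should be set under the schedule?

Base amounts from the schedule: criminal trespass $6,600.
Single charge. Combined base = $6,600.
Defendant was on pretrial release at the time (+$11,000 flat): $6,600 + $11,000 = $17,600.
Net percentage adjustment: +60% −5% = +55%. $17,600 × 1.55 = $27,280.
$27,280 is within the $225,000 maximum.

$27,280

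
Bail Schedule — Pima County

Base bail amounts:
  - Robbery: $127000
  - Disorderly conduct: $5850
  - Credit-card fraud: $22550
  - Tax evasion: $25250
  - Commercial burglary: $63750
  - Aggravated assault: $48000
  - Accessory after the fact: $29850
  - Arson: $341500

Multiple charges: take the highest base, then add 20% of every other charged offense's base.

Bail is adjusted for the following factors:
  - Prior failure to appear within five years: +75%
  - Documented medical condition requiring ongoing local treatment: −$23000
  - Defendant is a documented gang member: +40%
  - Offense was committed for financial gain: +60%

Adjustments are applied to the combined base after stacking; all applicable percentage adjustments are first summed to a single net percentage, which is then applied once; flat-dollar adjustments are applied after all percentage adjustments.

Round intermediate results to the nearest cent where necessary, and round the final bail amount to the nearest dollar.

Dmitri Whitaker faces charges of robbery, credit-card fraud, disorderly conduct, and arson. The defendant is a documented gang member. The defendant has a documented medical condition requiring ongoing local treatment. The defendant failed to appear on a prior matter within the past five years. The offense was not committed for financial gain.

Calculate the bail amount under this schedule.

Base amounts from the schedule: robbery $127000; credit-card fraud $22550; disorderly conduct $5850; arson $341500.
Stacking rule: highest base plus 20% of each additional charge. Highest is arson at $341500. Additional: $127000 × 20% = $25400; $22550 × 20% = $4510; $5850 × 20% = $1170. Combined base = $341500 + $31080 = $372580.
Net percentage adjustment: +75% +40% = +115%. $372580 × 2.15 = $801047.
Documented medical condition requiring ongoing local treatment (−$23000 flat): $801047 − $23000 = $778047.

$778047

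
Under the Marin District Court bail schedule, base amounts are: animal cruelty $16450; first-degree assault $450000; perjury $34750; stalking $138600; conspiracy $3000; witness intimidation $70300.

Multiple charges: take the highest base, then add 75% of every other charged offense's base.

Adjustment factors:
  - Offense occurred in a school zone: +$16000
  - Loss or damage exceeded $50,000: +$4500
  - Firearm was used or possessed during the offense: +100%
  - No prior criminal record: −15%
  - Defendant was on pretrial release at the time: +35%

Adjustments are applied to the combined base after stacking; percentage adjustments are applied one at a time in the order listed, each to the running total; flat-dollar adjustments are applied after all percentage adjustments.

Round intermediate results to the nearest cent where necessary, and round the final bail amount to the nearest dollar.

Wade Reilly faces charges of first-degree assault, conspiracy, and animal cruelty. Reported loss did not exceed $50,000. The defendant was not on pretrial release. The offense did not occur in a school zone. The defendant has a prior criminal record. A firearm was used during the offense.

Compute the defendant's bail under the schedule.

$929175

Base amounts from the schedule: first-degree assault $450000; conspiracy $3000; animal cruelty $16450.
Stacking rule: highest base plus 75% of each additional charge. Highest is first-degree assault at $450000. Additional: $3000 × 75% = $2250; $16450 × 75% = $12337.50. Combined base = $450000 + $14587.50 = $464587.50.
Firearm was used or possessed during the offense (+100%): $464587.50 × 2 = $929175.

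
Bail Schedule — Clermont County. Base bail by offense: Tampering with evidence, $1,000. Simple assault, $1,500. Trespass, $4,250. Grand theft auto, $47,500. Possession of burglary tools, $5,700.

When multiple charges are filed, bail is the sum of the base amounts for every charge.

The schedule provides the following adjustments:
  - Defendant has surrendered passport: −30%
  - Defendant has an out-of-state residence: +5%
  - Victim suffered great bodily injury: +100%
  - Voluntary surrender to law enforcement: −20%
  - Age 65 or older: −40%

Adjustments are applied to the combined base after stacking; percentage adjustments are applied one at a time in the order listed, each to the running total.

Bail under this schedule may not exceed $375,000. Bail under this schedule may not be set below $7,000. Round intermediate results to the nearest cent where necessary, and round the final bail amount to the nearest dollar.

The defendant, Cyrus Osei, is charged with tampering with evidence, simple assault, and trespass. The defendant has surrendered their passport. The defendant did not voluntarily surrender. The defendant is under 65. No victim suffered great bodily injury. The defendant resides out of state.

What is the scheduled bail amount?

$7,000

Base amounts from the schedule: tampering with evidence $1,000; simple assault $1,500; trespass $4,250.
Stacking rule: sum of all bases. $1,000 + $1,500 + $4,250 = $6,750.
Defendant has surrendered passport (−30%): $6,750 × 0.7 = $4,725.
Defendant has an out-of-state residence (+5%): $4,725 × 1.05 = $4,961.25.
$4,961.25 is within the $375,000 maximum.
Result $4,961.25 is below the minimum of $7,000; bail is set at the minimum $7,000.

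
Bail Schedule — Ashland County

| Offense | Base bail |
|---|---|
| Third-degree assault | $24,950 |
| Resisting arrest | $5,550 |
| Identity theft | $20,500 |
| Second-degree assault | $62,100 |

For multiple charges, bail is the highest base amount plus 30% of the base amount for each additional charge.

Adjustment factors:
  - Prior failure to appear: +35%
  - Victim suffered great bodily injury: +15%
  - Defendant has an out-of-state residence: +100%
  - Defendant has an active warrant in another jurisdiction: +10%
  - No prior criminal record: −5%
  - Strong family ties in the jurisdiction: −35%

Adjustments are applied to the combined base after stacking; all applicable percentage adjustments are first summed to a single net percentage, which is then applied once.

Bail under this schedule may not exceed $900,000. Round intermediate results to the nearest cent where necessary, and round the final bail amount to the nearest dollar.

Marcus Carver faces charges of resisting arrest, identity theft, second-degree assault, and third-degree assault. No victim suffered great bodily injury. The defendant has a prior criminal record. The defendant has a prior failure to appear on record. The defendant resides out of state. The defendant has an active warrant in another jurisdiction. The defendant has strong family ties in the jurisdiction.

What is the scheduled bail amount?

Base amounts from the schedule: resisting arrest $5,550; identity theft $20,500; second-degree assault $62,100; third-degree assault $24,950.
Stacking rule: highest base plus 30% of each additional charge. Highest is second-degree assault at $62,100. Additional: $5,550 × 30% = $1,665; $20,500 × 30% = $6,150; $24,950 × 30% = $7,485. Combined base = $62,100 + $15,300 = $77,400.
Net percentage adjustment: +35% +100% +10% −35% = +110%. $77,400 × 2.1 = $162,540.
$162,540 is within the $900,000 maximum.

$162,540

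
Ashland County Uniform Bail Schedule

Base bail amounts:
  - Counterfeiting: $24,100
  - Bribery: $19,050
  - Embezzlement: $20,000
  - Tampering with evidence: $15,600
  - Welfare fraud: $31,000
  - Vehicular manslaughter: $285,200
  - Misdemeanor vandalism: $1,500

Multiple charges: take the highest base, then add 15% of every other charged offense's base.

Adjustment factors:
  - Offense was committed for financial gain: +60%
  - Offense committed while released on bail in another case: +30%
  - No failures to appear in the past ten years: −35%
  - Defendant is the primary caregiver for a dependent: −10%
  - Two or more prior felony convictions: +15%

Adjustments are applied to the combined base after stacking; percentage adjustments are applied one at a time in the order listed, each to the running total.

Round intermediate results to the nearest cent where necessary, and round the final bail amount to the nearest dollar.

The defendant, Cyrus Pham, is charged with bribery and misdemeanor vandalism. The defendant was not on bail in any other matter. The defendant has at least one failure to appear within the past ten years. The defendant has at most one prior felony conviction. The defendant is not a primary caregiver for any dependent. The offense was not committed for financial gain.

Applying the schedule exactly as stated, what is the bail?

Base amounts from the schedule: bribery $19,050; misdemeanor vandalism $1,500.
Stacking rule: highest base plus 15% of each additional charge. Highest is bribery at $19,050. Additional: $1,500 × 15% = $225. Combined base = $19,050 + $225 = $19,275.
No adjustment factors apply to this defendant.

$19,275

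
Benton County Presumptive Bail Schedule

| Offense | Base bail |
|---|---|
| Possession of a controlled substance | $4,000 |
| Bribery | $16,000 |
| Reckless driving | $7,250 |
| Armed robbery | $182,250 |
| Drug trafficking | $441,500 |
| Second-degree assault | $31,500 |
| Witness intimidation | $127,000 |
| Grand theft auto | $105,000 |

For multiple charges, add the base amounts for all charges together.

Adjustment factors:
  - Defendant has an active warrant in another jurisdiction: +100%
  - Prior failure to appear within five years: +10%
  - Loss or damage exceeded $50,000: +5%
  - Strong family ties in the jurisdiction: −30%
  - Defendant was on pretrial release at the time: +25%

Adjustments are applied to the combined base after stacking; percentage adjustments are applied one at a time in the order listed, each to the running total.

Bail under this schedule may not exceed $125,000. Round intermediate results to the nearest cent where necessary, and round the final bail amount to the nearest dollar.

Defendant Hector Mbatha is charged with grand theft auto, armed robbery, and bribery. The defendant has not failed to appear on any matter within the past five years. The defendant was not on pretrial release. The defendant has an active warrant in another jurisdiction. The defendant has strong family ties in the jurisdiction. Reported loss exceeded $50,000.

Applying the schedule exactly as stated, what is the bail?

$125,000

Base amounts from the schedule: grand theft auto $105,000; armed robbery $182,250; bribery $16,000.
Stacking rule: sum of all bases. $105,000 + $182,250 + $16,000 = $303,250.
Defendant has an active warrant in another jurisdiction (+100%): $303,250 × 2 = $606,500.
Loss or damage exceeded $50,000 (+5%): $606,500 × 1.05 = $636,825.
Strong family ties in the jurisdiction (−30%): $636,825 × 0.7 = $445,777.50.
Result $445,777.50 exceeds the maximum of $125,000; bail is capped at $125,000.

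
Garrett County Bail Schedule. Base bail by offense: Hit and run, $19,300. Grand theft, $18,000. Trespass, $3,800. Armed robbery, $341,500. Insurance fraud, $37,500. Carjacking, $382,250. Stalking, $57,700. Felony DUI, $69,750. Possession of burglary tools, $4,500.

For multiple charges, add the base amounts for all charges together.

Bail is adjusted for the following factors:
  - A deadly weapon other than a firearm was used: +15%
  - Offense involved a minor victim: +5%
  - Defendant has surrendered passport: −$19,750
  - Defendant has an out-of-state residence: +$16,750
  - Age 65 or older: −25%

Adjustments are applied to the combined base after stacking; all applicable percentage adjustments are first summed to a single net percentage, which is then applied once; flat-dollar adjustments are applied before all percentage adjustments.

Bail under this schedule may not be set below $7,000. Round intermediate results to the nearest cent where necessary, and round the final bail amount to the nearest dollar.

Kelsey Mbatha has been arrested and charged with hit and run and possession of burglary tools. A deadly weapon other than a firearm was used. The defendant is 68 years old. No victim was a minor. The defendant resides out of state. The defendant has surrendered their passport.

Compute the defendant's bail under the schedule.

Base amounts from the schedule: hit and run $19,300; possession of burglary tools $4,500.
Stacking rule: sum of all bases. $19,300 + $4,500 = $23,800.
Defendant has surrendered passport (−$19,750 flat): $23,800 − $19,750 = $4,050.
Defendant has an out-of-state residence (+$16,750 flat): $4,050 + $16,750 = $20,800.
Net percentage adjustment: +15% −25% = −10%. $20,800 × 0.9 = $18,720.
$18,720 is at or above the $7,000 minimum.

$18,720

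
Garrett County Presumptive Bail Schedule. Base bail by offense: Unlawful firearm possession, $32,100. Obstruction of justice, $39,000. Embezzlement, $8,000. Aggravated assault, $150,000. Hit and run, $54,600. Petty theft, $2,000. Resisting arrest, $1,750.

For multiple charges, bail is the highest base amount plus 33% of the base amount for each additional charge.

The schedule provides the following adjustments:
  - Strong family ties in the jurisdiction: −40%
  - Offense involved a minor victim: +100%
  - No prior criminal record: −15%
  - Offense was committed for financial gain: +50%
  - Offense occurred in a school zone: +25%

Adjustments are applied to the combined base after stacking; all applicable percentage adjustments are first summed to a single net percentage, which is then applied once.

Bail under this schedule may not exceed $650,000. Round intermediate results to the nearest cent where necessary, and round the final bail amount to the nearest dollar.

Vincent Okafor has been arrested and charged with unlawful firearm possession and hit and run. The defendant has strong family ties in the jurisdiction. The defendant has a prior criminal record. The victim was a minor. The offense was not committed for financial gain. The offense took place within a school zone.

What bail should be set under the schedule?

Base amounts from the schedule: unlawful firearm possession $32,100; hit and run $54,600.
Stacking rule: highest base plus 33% of each additional charge. Highest is hit and run at $54,600. Additional: $32,100 × 33% = $10,593. Combined base = $54,600 + $10,593 = $65,193.
Net percentage adjustment: −40% +100% +25% = +85%. $65,193 × 1.85 = $120,607.05.
$120,607.05 is within the $650,000 maximum.
Rounded to the nearest dollar: $120,607.

$120,607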